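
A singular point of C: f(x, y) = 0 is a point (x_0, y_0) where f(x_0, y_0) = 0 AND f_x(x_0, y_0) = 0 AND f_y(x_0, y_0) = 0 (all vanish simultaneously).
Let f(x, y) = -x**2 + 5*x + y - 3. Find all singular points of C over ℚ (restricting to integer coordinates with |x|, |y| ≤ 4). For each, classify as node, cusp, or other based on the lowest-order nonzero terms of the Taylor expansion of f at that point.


No singular points in the scanned grid; C is smooth there.

Compute partial derivatives:
  f_x = 5 - 2*x.
  f_y = 1.
f_y = 1 is a nonzero constant, so f_y never vanishes: no point (x, y) can satisfy f = f_x = f_y = 0. In particular no (x, y) ∈ {−4, ..., 4}² is singular; the curve is smooth.


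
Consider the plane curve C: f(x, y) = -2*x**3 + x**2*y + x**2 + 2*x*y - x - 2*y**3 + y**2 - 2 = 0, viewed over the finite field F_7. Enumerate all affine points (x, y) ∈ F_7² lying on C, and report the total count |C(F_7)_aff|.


Affine F_7-points: {(0, 2), (2, 6), (4, 3), (6, 1)}; count = 4.

For each of the 49 pairs (x, y) ∈ F_7², evaluate f(x, y) mod 7. Record the zeros.
  x = 0: [0↦5, 1↦4, 2↦0, 3↦2, 4↦5, 5↦4, 6↦1]  zeros at y ∈ {2}
  x = 1: [0↦3, 1↦5, 2↦4, 3↦2, 4↦1, 5↦3, 6↦3]  zeros at y ∈ ∅
  x = 2: [0↦5, 1↦5, 2↦2, 3↦5, 4↦2, 5↦2, 6↦0]  zeros at y ∈ {6}
  x = 3: [0↦6, 1↦6, 2↦3, 3↦6, 4↦3, 5↦3, 6↦1]  zeros at y ∈ ∅
  x = 4: [0↦1, 1↦3, 2↦2, 3↦0, 4↦6, 5↦1, 6↦1]  zeros at y ∈ {3}
  x = 5: [0↦6, 1↦5, 2↦1, 3↦3, 4↦6, 5↦5, 6↦2]  zeros at y ∈ ∅
  x = 6: [0↦2, 1↦0, 2↦2, 3↦3, 4↦5, 5↦3, 6↦6]  zeros at y ∈ {1}
Collecting zeros: affine points = {(0, 2), (2, 6), (4, 3), (6, 1)}.
Total count |C(F_7)_aff| = 4.


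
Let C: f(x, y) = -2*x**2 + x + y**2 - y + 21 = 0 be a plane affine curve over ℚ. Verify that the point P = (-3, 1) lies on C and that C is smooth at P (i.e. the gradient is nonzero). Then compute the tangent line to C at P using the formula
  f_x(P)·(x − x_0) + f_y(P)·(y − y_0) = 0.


Tangent line at P: 13*x + y + 38 = 0.

Step 1: f(-3, 1) = 0, so P lies on C.
Step 2: partial derivatives
  f_x(x, y) = 1 - 4*x, f_y(x, y) = 2*y - 1.
  f_x(P) = 13, f_y(P) = 1 (gradient nonzero, so P is smooth).
Step 3: tangent line at P: 13·(x − -3) + 1·(y − 1) = 0.
Expanding: 13*x + y + 38 = 0.


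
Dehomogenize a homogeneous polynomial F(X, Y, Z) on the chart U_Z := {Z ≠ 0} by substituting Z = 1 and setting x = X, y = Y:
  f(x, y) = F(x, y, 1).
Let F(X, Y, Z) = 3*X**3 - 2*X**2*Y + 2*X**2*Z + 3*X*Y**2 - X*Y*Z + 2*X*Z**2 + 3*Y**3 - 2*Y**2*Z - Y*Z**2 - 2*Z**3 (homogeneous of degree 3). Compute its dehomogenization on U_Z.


f(x, y) = 3*x**3 - 2*x**2*y + 2*x**2 + 3*x*y**2 - x*y + 2*x + 3*y**3 - 2*y**2 - y - 2

On U_Z we set Z = 1. Each monomial c·X^i·Y^j·Z^k in F becomes c·x^i·y^j·1^k = c·x^i·y^j.
Substituting Z = 1: F(X, Y, 1) = 3*x**3 - 2*x**2*y + 2*x**2 + 3*x*y**2 - x*y + 2*x + 3*y**3 - 2*y**2 - y - 2.
Note: deg(f) ≤ deg(F) = 3; strict inequality happens when F is divisible by Z (lost terms).


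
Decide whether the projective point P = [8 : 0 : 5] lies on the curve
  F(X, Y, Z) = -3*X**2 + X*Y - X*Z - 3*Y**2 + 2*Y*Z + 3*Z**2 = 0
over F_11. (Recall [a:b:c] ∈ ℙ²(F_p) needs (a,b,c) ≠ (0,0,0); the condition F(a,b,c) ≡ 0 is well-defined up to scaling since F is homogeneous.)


F(8,0,5) ≡ 8 (mod 11); P is NOT on the curve.

Evaluate F(8, 0, 5) term-by-term (mod 11).
  -3*X**2 ↦ -3·64·1·1 = -192
  X*Y ↦ 1·8·0·1 = 0
  -X*Z ↦ -1·8·1·5 = -40
  -3*Y**2 ↦ -3·1·0·1 = 0
  2*Y*Z ↦ 2·1·0·5 = 0
  3*Z**2 ↦ 3·1·1·25 = 75
Sum: F(8, 0, 5) = (-192) + (0) + (-40) + (0) + (0) + (75) = -157.
Reducing mod 11: -157 ≡ 8 (mod 11).
Since F(a, b, c) ≡ 8 ≠ 0 (mod 11), P does NOT lie on the curve.


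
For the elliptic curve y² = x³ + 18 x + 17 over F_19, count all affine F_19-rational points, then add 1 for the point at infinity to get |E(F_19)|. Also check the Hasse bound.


Affine points = {(0, 6), (0, 13), (1, 6), (1, 13), (2, 2), (2, 17), (4, 1), (4, 18), (5, 2), (5, 17), (7, 7), (7, 12), (10, 0), (11, 8), (11, 11), (12, 2), (12, 17), (13, 4), (13, 15), (14, 7), (14, 12), (17, 7), (17, 12), (18, 6), (18, 13)}; affine count = 25; |E(F_19)| = 26.

Discriminant check: Δ ∝ 4a³ + 27b² = 4·18³ + 27·17² = 4·5832 + 27·289 ≡ 9 (mod 19). Nonzero ⇒ E is nonsingular.
For each x ∈ F_19, compute rhs = x³ + 18·x + 17 mod 19, then count y ∈ F_19 with y² ≡ rhs.
  x = 0: rhs = 17, matching y values: 6, 13 (2 points).
  x = 1: rhs = 17, matching y values: 6, 13 (2 points).
  x = 2: rhs = 4, matching y values: 2, 17 (2 points).
  x = 3: rhs = 3, matching y values: none (0 points).
  x = 4: rhs = 1, matching y values: 1, 18 (2 points).
  x = 5: rhs = 4, matching y values: 2, 17 (2 points).
  x = 6: rhs = 18, matching y values: none (0 points).
  x = 7: rhs = 11, matching y values: 7, 12 (2 points).
  x = 8: rhs = 8, matching y values: none (0 points).
  x = 9: rhs = 15, matching y values: none (0 points).
  x = 10: rhs = 0, matching y values: 0 (1 points).
  x = 11: rhs = 7, matching y values: 8, 11 (2 points).
  x = 12: rhs = 4, matching y values: 2, 17 (2 points).
  x = 13: rhs = 16, matching y values: 4, 15 (2 points).
  x = 14: rhs = 11, matching y values: 7, 12 (2 points).
  x = 15: rhs = 14, matching y values: none (0 points).
  x = 16: rhs = 12, matching y values: none (0 points).
  x = 17: rhs = 11, matching y values: 7, 12 (2 points).
  x = 18: rhs = 17, matching y values: 6, 13 (2 points).
Total affine count: 25.
Full point count |E(F_19)| = 25 + 1 = 26.
Hasse bound: |26 − (19+1)| = |6| = 6 ≤ 2√19 ≈ 8.7178 ✓.


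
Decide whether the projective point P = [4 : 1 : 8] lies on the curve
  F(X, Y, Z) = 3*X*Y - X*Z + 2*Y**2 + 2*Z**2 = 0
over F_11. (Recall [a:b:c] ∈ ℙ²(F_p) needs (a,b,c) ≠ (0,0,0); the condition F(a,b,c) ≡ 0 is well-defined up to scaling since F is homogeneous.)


F(4,1,8) ≡ 0 (mod 11); P is on the curve.

Evaluate F(4, 1, 8) term-by-term (mod 11).
  3*X*Y ↦ 3·4·1·1 = 12
  -X*Z ↦ -1·4·1·8 = -32
  2*Y**2 ↦ 2·1·1·1 = 2
  2*Z**2 ↦ 2·1·1·64 = 128
Sum: F(4, 1, 8) = (12) + (-32) + (2) + (128) = 110.
Reducing mod 11: 110 ≡ 0 (mod 11).
Since F(a, b, c) ≡ 0 (mod 11), P lies on the curve.


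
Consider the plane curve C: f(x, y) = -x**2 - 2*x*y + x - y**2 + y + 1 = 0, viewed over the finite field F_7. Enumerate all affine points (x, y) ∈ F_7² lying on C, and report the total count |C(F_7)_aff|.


Affine F_7-points: ∅; count = 0.

For each of the 49 pairs (x, y) ∈ F_7², evaluate f(x, y) mod 7. Record the zeros.
  x = 0: [0↦1, 1↦1, 2↦6, 3↦2, 4↦3, 5↦2, 6↦6]  zeros at y ∈ ∅
  x = 1: [0↦1, 1↦6, 2↦2, 3↦3, 4↦2, 5↦6, 6↦1]  zeros at y ∈ ∅
  x = 2: [0↦6, 1↦2, 2↦3, 3↦2, 4↦6, 5↦1, 6↦1]  zeros at y ∈ ∅
  x = 3: [0↦2, 1↦3, 2↦2, 3↦6, 4↦1, 5↦1, 6↦6]  zeros at y ∈ ∅
  x = 4: [0↦3, 1↦2, 2↦6, 3↦1, 4↦1, 5↦6, 6↦2]  zeros at y ∈ ∅
  x = 5: [0↦2, 1↦6, 2↦1, 3↦1, 4↦6, 5↦2, 6↦3]  zeros at y ∈ ∅
  x = 6: [0↦6, 1↦1, 2↦1, 3↦6, 4↦2, 5↦3, 6↦2]  zeros at y ∈ ∅
Collecting zeros: affine points = ∅.
Total count |C(F_7)_aff| = 0.


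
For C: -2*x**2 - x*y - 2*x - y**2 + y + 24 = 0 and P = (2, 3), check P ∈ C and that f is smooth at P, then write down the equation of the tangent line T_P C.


Tangent line at P: -13*x - 7*y + 47 = 0.

Step 1: f(2, 3) = 0, so P lies on C.
Step 2: partial derivatives
  f_x(x, y) = -4*x - y - 2, f_y(x, y) = -x - 2*y + 1.
  f_x(P) = -13, f_y(P) = -7 (gradient nonzero, so P is smooth).
Step 3: tangent line at P: -13·(x − 2) + -7·(y − 3) = 0.
Expanding: -13*x - 7*y + 47 = 0.


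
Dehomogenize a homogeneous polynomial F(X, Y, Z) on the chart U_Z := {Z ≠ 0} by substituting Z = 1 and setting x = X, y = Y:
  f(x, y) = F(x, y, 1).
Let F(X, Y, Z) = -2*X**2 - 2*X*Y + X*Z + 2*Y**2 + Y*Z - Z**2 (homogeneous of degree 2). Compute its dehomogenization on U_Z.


f(x, y) = -2*x**2 - 2*x*y + x + 2*y**2 + y - 1

On U_Z we set Z = 1. Each monomial c·X^i·Y^j·Z^k in F becomes c·x^i·y^j·1^k = c·x^i·y^j.
Substituting Z = 1: F(X, Y, 1) = -2*x**2 - 2*x*y + x + 2*y**2 + y - 1.
Note: deg(f) ≤ deg(F) = 2; strict inequality happens when F is divisible by Z (lost terms).


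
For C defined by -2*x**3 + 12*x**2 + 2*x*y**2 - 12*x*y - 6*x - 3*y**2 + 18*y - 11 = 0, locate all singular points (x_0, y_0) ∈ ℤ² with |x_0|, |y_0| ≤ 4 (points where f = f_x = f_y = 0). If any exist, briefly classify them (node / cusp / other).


Singular points: {(2, 3)}; classification: cusp.

Compute partial derivatives:
  f_x = -6*x**2 + 24*x + 2*y**2 - 12*y - 6.
  f_y = 4*x*y - 12*x - 6*y + 18.
Scan x_0 ∈ {−4, ..., 4}. For each x_0, f_y(x_0, y) is a polynomial in y; find its integer roots y ∈ {−4, ..., 4}, then test f_x and f at those candidates.
  x = -4: f_y(-4, y) = 66 - 22*y; vanishes at y ∈ {3}. (-4, 3): f_x = -216 ≠ 0.
  x = -3: f_y(-3, y) = 54 - 18*y; vanishes at y ∈ {3}. (-3, 3): f_x = -150 ≠ 0.
  x = -2: f_y(-2, y) = 42 - 14*y; vanishes at y ∈ {3}. (-2, 3): f_x = -96 ≠ 0.
  x = -1: f_y(-1, y) = 30 - 10*y; vanishes at y ∈ {3}. (-1, 3): f_x = -54 ≠ 0.
  x = 0: f_y(0, y) = 18 - 6*y; vanishes at y ∈ {3}. (0, 3): f_x = -24 ≠ 0.
  x = 1: f_y(1, y) = 6 - 2*y; vanishes at y ∈ {3}. (1, 3): f_x = -6 ≠ 0.
  x = 2: f_y(2, y) = 2*y - 6; vanishes at y ∈ {3}. (2, 3): f_x = 0, f = 0 — SINGULAR.
  x = 3: f_y(3, y) = 6*y - 18; vanishes at y ∈ {3}. (3, 3): f_x = -6 ≠ 0.
  x = 4: f_y(4, y) = 10*y - 30; vanishes at y ∈ {3}. (4, 3): f_x = -24 ≠ 0.
Only singular point on the grid: (2, 3).
Classify: substitute x = 2 + u, y = 3 + v and expand: f = -2*u**3 + 2*u*v**2 + v**2.
No constant or linear terms (consistent with a singular point). Quadratic part: v**2. Cubic part: -2*u**3 + 2*u*v**2.
The quadratic part v**2 is a perfect square, so there is a single (double) tangent line v = 0, i.e. y = 3. Restricting the cubic part to that line (v = 0) leaves -2*u**3 ≠ 0, so f is not divisible by v and the branch is v² ≈ 2*u**3 to lowest order — this is a cusp.
Classification: cusp.


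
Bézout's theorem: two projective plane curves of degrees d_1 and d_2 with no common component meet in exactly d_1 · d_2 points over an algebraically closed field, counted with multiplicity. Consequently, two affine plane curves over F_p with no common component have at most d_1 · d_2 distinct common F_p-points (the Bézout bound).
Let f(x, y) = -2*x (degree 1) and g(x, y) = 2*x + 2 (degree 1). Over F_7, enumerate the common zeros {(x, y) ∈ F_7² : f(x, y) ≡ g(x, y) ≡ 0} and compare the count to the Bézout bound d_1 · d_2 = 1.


Common zeros: ∅; count = 0; Bézout bound = 1.

deg(f) = 1, deg(g) = 1, so Bézout bound = 1.
Scan x ∈ F_7. For each x, list the y ∈ F_7 with f(x, y) ≡ 0 and those with g(x, y) ≡ 0 (mod 7); the common zeros in that column are the intersection.
  x = 0: f ≡ 0 at y ∈ {0, 1, 2, 3, 4, 5, 6}; g ≡ 0 at y ∈ ∅; common: ∅.
  x = 1: f ≡ 0 at y ∈ ∅; g ≡ 0 at y ∈ ∅; common: ∅.
  x = 2: f ≡ 0 at y ∈ ∅; g ≡ 0 at y ∈ ∅; common: ∅.
  x = 3: f ≡ 0 at y ∈ ∅; g ≡ 0 at y ∈ ∅; common: ∅.
  x = 4: f ≡ 0 at y ∈ ∅; g ≡ 0 at y ∈ ∅; common: ∅.
  x = 5: f ≡ 0 at y ∈ ∅; g ≡ 0 at y ∈ ∅; common: ∅.
  x = 6: f ≡ 0 at y ∈ ∅; g ≡ 0 at y ∈ {0, 1, 2, 3, 4, 5, 6}; common: ∅.
Collecting: common zeros = ∅, so the count is 0.
Comparison with the Bézout bound: 0 ≤ 1 = deg(f)·deg(g), as expected for curves with no common component (the affine F_7-count falls short of the bound because intersections may lie at infinity, over extension fields, or carry multiplicity).


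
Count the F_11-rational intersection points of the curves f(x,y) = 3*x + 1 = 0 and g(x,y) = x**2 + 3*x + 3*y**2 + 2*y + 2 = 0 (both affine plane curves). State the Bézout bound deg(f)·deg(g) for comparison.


Common zeros: {(7, 1), (7, 2)}; count = 2; Bézout bound = 2.

deg(f) = 1, deg(g) = 2, so Bézout bound = 2.
Scan x ∈ F_11. For each x, list the y ∈ F_11 with f(x, y) ≡ 0 and those with g(x, y) ≡ 0 (mod 11); the common zeros in that column are the intersection.
  x = 0: f ≡ 0 at y ∈ ∅; g ≡ 0 at y ∈ ∅; common: ∅.
  x = 1: f ≡ 0 at y ∈ ∅; g ≡ 0 at y ∈ {1, 2}; common: ∅.
  x = 2: f ≡ 0 at y ∈ ∅; g ≡ 0 at y ∈ {6, 8}; common: ∅.
  x = 3: f ≡ 0 at y ∈ ∅; g ≡ 0 at y ∈ ∅; common: ∅.
  x = 4: f ≡ 0 at y ∈ ∅; g ≡ 0 at y ∈ ∅; common: ∅.
  x = 5: f ≡ 0 at y ∈ ∅; g ≡ 0 at y ∈ ∅; common: ∅.
  x = 6: f ≡ 0 at y ∈ ∅; g ≡ 0 at y ∈ {6, 8}; common: ∅.
  x = 7: f ≡ 0 at y ∈ {0, 1, 2, 3, 4, 5, 6, 7, 8, 9, 10}; g ≡ 0 at y ∈ {1, 2}; common: {1, 2}.
  x = 8: f ≡ 0 at y ∈ ∅; g ≡ 0 at y ∈ ∅; common: ∅.
  x = 9: f ≡ 0 at y ∈ ∅; g ≡ 0 at y ∈ {0, 3}; common: ∅.
  x = 10: f ≡ 0 at y ∈ ∅; g ≡ 0 at y ∈ {0, 3}; common: ∅.
Collecting: common zeros = {(7, 1), (7, 2)}, so the count is 2.
Comparison with the Bézout bound: 2 ≤ 2 = deg(f)·deg(g), as expected for curves with no common component (the bound is attained).


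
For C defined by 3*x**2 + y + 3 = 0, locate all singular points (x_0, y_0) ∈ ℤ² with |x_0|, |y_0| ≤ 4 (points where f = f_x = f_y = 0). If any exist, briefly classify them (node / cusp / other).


No singular points in the scanned grid; C is smooth there.

Compute partial derivatives:
  f_x = 6*x.
  f_y = 1.
f_y = 1 is a nonzero constant, so f_y never vanishes: no point (x, y) can satisfy f = f_x = f_y = 0. In particular no (x, y) ∈ {−4, ..., 4}² is singular; the curve is smooth.


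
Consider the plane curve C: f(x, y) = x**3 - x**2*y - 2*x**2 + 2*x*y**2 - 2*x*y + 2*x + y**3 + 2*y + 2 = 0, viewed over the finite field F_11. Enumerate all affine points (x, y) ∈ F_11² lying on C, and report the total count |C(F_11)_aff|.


Affine F_11-points: {(2, 4), (2, 6), (2, 8), (3, 1), (4, 9), (5, 5), (7, 3), (8, 1), (8, 6), (8, 10), (9, 2), (9, 6), (9, 7)}; count = 13.

For each of the 121 pairs (x, y) ∈ F_11², evaluate f(x, y) mod 11. Record the zeros.
  x = 0: [0↦2, 1↦5, 2↦3, 3↦2, 4↦8, 5↦5, 6↦10, 7↦7, 8↦2, 9↦1, 10↦10]  zeros at y ∈ ∅
  x = 1: [0↦3, 1↦5, 2↦6, 3↦1, 4↦7, 5↦8, 6↦10, 7↦8, 8↦8, 9↦5, 10↦5]  zeros at y ∈ ∅
  x = 2: [0↦6, 1↦5, 2↦7, 3↦7, 4↦0, 5↦3, 6↦0, 7↦8, 8↦0, 9↦4, 10↦4]  zeros at y ∈ {4, 6, 8}
  x = 3: [0↦6, 1↦0, 2↦1, 3↦4, 4↦4, 5↦7, 6↦8, 7↦2, 8↦6, 9↦4, 10↦2]  zeros at y ∈ {1}
  x = 4: [0↦9, 1↦7, 2↦5, 3↦9, 4↦3, 5↦4, 6↦7, 7↦7, 8↦10, 9↦0, 10↦5]  zeros at y ∈ {9}
  x = 5: [0↦10, 1↦10, 2↦3, 3↦6, 4↦3, 5↦0, 6↦3, 7↦7, 8↦7, 9↦9, 10↦8]  zeros at y ∈ {5}
  x = 6: [0↦4, 1↦4, 2↦1, 3↦1, 4↦10, 5↦1, 6↦2, 7↦8, 8↦3, 9↦4, 10↦6]  zeros at y ∈ ∅
  x = 7: [0↦8, 1↦6, 2↦5, 3↦0, 4↦8, 5↦2, 6↦10, 7↦5, 8↦4, 9↦2, 10↦5]  zeros at y ∈ {3}
  x = 8: [0↦6, 1↦0, 2↦10, 3↦9, 4↦3, 5↦9, 6↦0, 7↦4, 8↦5, 9↦9, 10↦0]  zeros at y ∈ {1, 6, 10}
  x = 9: [0↦4, 1↦3, 2↦0, 3↦1, 4↦1, 5↦6, 6↦0, 7↦0, 8↦1, 9↦9, 10↦8]  zeros at y ∈ {2, 6, 7}
  x = 10: [0↦8, 1↦10, 2↦3, 3↦4, 4↦8, 5↦10, 6↦5, 7↦10, 8↦9, 9↦8, 10↦2]  zeros at y ∈ ∅
Collecting zeros: affine points = {(2, 4), (2, 6), (2, 8), (3, 1), (4, 9), (5, 5), (7, 3), (8, 1), (8, 6), (8, 10), (9, 2), (9, 6), (9, 7)}.
Total count |C(F_11)_aff| = 13.


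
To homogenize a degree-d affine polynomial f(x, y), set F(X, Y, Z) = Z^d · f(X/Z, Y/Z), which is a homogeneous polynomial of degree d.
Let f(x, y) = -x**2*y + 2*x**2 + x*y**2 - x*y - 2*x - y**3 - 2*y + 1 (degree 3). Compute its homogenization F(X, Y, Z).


F(X, Y, Z) = -X**2*Y + 2*X**2*Z + X*Y**2 - X*Y*Z - 2*X*Z**2 - Y**3 - 2*Y*Z**2 + Z**3

deg(f) = 3.
Substitute x = X/Z, y = Y/Z into f, then multiply by Z^3.
  monomial -1·x^2·y^1 ↦ -1·X^2·Y^1·Z^0.
  monomial 2·x^2·y^0 ↦ 2·X^2·Y^0·Z^1.
  monomial 1·x^1·y^2 ↦ 1·X^1·Y^2·Z^0.
  monomial -1·x^1·y^1 ↦ -1·X^1·Y^1·Z^1.
  monomial -2·x^1·y^0 ↦ -2·X^1·Y^0·Z^2.
  monomial -1·x^0·y^3 ↦ -1·X^0·Y^3·Z^0.
  monomial -2·x^0·y^1 ↦ -2·X^0·Y^1·Z^2.
  monomial 1·x^0·y^0 ↦ 1·X^0·Y^0·Z^3.
Collecting: F(X, Y, Z) = -X**2*Y + 2*X**2*Z + X*Y**2 - X*Y*Z - 2*X*Z**2 - Y**3 - 2*Y*Z**2 + Z**3.


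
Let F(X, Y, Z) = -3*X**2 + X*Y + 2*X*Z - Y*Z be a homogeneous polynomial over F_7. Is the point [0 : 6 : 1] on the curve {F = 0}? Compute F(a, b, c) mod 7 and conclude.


F(0,6,1) ≡ 1 (mod 7); P is NOT on the curve.

Evaluate F(0, 6, 1) term-by-term (mod 7).
  -3*X**2 ↦ -3·0·1·1 = 0
  X*Y ↦ 1·0·6·1 = 0
  2*X*Z ↦ 2·0·1·1 = 0
  -Y*Z ↦ -1·1·6·1 = -6
Sum: F(0, 6, 1) = (0) + (0) + (0) + (-6) = -6.
Reducing mod 7: -6 ≡ 1 (mod 7).
Since F(a, b, c) ≡ 1 ≠ 0 (mod 7), P does NOT lie on the curve.


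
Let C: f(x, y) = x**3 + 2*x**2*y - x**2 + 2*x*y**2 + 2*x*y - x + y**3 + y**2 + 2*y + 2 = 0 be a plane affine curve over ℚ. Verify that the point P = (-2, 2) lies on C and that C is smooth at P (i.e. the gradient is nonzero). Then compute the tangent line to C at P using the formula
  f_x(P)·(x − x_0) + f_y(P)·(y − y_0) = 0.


Tangent line at P: 11*x + 6*y + 10 = 0.

Step 1: f(-2, 2) = 0, so P lies on C.
Step 2: partial derivatives
  f_x(x, y) = 3*x**2 + 4*x*y - 2*x + 2*y**2 + 2*y - 1, f_y(x, y) = 2*x**2 + 4*x*y + 2*x + 3*y**2 + 2*y + 2.
  f_x(P) = 11, f_y(P) = 6 (gradient nonzero, so P is smooth).
Step 3: tangent line at P: 11·(x − -2) + 6·(y − 2) = 0.
Expanding: 11*x + 6*y + 10 = 0.


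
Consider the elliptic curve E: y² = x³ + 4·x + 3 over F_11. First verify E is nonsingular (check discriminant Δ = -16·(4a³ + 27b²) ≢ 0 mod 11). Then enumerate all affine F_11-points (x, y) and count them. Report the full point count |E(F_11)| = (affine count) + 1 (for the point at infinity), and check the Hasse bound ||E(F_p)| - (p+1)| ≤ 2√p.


Affine points = {(0, 5), (0, 6), (3, 3), (3, 8), (5, 4), (5, 7), (6, 1), (6, 10), (7, 0), (9, 3), (9, 8), (10, 3), (10, 8)}; affine count = 13; |E(F_11)| = 14.

Discriminant check: Δ ∝ 4a³ + 27b² = 4·4³ + 27·3² = 4·64 + 27·9 ≡ 4 (mod 11). Nonzero ⇒ E is nonsingular.
For each x ∈ F_11, compute rhs = x³ + 4·x + 3 mod 11, then count y ∈ F_11 with y² ≡ rhs.
  x = 0: rhs = 3, matching y values: 5, 6 (2 points).
  x = 1: rhs = 8, matching y values: none (0 points).
  x = 2: rhs = 8, matching y values: none (0 points).
  x = 3: rhs = 9, matching y values: 3, 8 (2 points).
  x = 4: rhs = 6, matching y values: none (0 points).
  x = 5: rhs = 5, matching y values: 4, 7 (2 points).
  x = 6: rhs = 1, matching y values: 1, 10 (2 points).
  x = 7: rhs = 0, matching y values: 0 (1 points).
  x = 8: rhs = 8, matching y values: none (0 points).
  x = 9: rhs = 9, matching y values: 3, 8 (2 points).
  x = 10: rhs = 9, matching y values: 3, 8 (2 points).
Total affine count: 13.
Full point count |E(F_11)| = 13 + 1 = 14.
Hasse bound: |14 − (11+1)| = |2| = 2 ≤ 2√11 ≈ 6.6332 ✓.


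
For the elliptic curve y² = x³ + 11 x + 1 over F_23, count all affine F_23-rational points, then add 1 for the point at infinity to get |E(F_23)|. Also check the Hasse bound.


Affine points = {(0, 1), (0, 22), (1, 6), (1, 17), (2, 10), (2, 13), (8, 7), (8, 16), (9, 1), (9, 22), (11, 2), (11, 21), (13, 8), (13, 15), (14, 1), (14, 22), (16, 8), (16, 15), (17, 8), (17, 15), (19, 10), (19, 13), (22, 9), (22, 14)}; affine count = 24; |E(F_23)| = 25.

Discriminant check: Δ ∝ 4a³ + 27b² = 4·11³ + 27·1² = 4·1331 + 27·1 ≡ 15 (mod 23). Nonzero ⇒ E is nonsingular.
For each x ∈ F_23, compute rhs = x³ + 11·x + 1 mod 23, then count y ∈ F_23 with y² ≡ rhs.
  x = 0: rhs = 1, matching y values: 1, 22 (2 points).
  x = 1: rhs = 13, matching y values: 6, 17 (2 points).
  x = 2: rhs = 8, matching y values: 10, 13 (2 points).
  x = 3: rhs = 15, matching y values: none (0 points).
  x = 4: rhs = 17, matching y values: none (0 points).
  x = 5: rhs = 20, matching y values: none (0 points).
  x = 6: rhs = 7, matching y values: none (0 points).
  x = 7: rhs = 7, matching y values: none (0 points).
  x = 8: rhs = 3, matching y values: 7, 16 (2 points).
  x = 9: rhs = 1, matching y values: 1, 22 (2 points).
  x = 10: rhs = 7, matching y values: none (0 points).
  x = 11: rhs = 4, matching y values: 2, 21 (2 points).
  x = 12: rhs = 21, matching y values: none (0 points).
  x = 13: rhs = 18, matching y values: 8, 15 (2 points).
  x = 14: rhs = 1, matching y values: 1, 22 (2 points).
  x = 15: rhs = 22, matching y values: none (0 points).
  x = 16: rhs = 18, matching y values: 8, 15 (2 points).
  x = 17: rhs = 18, matching y values: 8, 15 (2 points).
  x = 18: rhs = 5, matching y values: none (0 points).
  x = 19: rhs = 8, matching y values: 10, 13 (2 points).
  x = 20: rhs = 10, matching y values: none (0 points).
  x = 21: rhs = 17, matching y values: none (0 points).
  x = 22: rhs = 12, matching y values: 9, 14 (2 points).
Total affine count: 24.
Full point count |E(F_23)| = 24 + 1 = 25.
Hasse bound: |25 − (23+1)| = |1| = 1 ≤ 2√23 ≈ 9.5917 ✓.


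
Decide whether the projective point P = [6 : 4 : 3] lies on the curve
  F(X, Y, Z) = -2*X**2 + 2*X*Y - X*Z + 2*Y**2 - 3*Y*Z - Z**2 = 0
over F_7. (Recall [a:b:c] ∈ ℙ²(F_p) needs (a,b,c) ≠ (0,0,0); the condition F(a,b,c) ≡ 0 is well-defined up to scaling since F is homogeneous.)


F(6,4,3) ≡ 1 (mod 7); P is NOT on the curve.

Evaluate F(6, 4, 3) term-by-term (mod 7).
  -2*X**2 ↦ -2·36·1·1 = -72
  2*X*Y ↦ 2·6·4·1 = 48
  -X*Z ↦ -1·6·1·3 = -18
  2*Y**2 ↦ 2·1·16·1 = 32
  -3*Y*Z ↦ -3·1·4·3 = -36
  -Z**2 ↦ -1·1·1·9 = -9
Sum: F(6, 4, 3) = (-72) + (48) + (-18) + (32) + (-36) + (-9) = -55.
Reducing mod 7: -55 ≡ 1 (mod 7).
Since F(a, b, c) ≡ 1 ≠ 0 (mod 7), P does NOT lie on the curve.


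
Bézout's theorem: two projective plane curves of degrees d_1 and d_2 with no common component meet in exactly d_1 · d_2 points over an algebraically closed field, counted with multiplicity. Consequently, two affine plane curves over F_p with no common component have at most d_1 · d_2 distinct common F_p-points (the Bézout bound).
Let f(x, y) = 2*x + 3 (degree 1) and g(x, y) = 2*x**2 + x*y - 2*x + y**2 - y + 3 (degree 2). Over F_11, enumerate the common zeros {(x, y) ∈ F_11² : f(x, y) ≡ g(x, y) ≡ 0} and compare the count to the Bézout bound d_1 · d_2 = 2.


Common zeros: {(4, 4)}; count = 1; Bézout bound = 2.

deg(f) = 1, deg(g) = 2, so Bézout bound = 2.
Scan x ∈ F_11. For each x, list the y ∈ F_11 with f(x, y) ≡ 0 and those with g(x, y) ≡ 0 (mod 11); the common zeros in that column are the intersection.
  x = 0: f ≡ 0 at y ∈ ∅; g ≡ 0 at y ∈ {6}; common: ∅.
  x = 1: f ≡ 0 at y ∈ ∅; g ≡ 0 at y ∈ ∅; common: ∅.
  x = 2: f ≡ 0 at y ∈ ∅; g ≡ 0 at y ∈ ∅; common: ∅.
  x = 3: f ≡ 0 at y ∈ ∅; g ≡ 0 at y ∈ ∅; common: ∅.
  x = 4: f ≡ 0 at y ∈ {0, 1, 2, 3, 4, 5, 6, 7, 8, 9, 10}; g ≡ 0 at y ∈ {4}; common: {4}.
  x = 5: f ≡ 0 at y ∈ ∅; g ≡ 0 at y ∈ {2, 5}; common: ∅.
  x = 6: f ≡ 0 at y ∈ ∅; g ≡ 0 at y ∈ {2, 4}; common: ∅.
  x = 7: f ≡ 0 at y ∈ ∅; g ≡ 0 at y ∈ ∅; common: ∅.
  x = 8: f ≡ 0 at y ∈ ∅; g ≡ 0 at y ∈ ∅; common: ∅.
  x = 9: f ≡ 0 at y ∈ ∅; g ≡ 0 at y ∈ {6, 8}; common: ∅.
  x = 10: f ≡ 0 at y ∈ ∅; g ≡ 0 at y ∈ {5, 8}; common: ∅.
Collecting: common zeros = {(4, 4)}, so the count is 1.
Comparison with the Bézout bound: 1 ≤ 2 = deg(f)·deg(g), as expected for curves with no common component (the affine F_11-count falls short of the bound because intersections may lie at infinity, over extension fields, or carry multiplicity).


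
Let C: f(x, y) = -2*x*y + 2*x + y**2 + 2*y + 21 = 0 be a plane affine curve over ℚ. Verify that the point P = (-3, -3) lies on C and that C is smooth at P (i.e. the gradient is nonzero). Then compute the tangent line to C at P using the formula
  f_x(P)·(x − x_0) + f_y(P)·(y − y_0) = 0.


Tangent line at P: 8*x + 2*y + 30 = 0.

Step 1: f(-3, -3) = 0, so P lies on C.
Step 2: partial derivatives
  f_x(x, y) = 2 - 2*y, f_y(x, y) = -2*x + 2*y + 2.
  f_x(P) = 8, f_y(P) = 2 (gradient nonzero, so P is smooth).
Step 3: tangent line at P: 8·(x − -3) + 2·(y − -3) = 0.
Expanding: 8*x + 2*y + 30 = 0.


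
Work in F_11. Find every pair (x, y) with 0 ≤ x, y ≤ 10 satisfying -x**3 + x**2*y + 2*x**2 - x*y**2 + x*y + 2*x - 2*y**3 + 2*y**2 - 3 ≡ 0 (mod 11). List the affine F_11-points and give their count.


Affine F_11-points: {(0, 2), (0, 4), (0, 6), (1, 0), (3, 3), (4, 1), (4, 2), (4, 7), (5, 10), (6, 1), (6, 3), (6, 5), (7, 3), (8, 7)}; count = 14.

For each of the 121 pairs (x, y) ∈ F_11², evaluate f(x, y) mod 11. Record the zeros.
  x = 0: [0↦8, 1↦8, 2↦0, 3↦5, 4↦0, 5↦6, 6↦0, 7↦3, 8↦3, 9↦10, 10↦1]  zeros at y ∈ {2, 4, 6}
  x = 1: [0↦0, 1↦1, 2↦3, 3↦5, 4↦6, 5↦5, 6↦1, 7↦4, 8↦2, 9↦5, 10↦1]  zeros at y ∈ {0}
  x = 2: [0↦1, 1↦5, 2↦8, 3↦9, 4↦7, 5↦1, 6↦1, 7↦6, 8↦4, 9↦5, 10↦8]  zeros at y ∈ ∅
  x = 3: [0↦5, 1↦3, 2↦9, 3↦0, 4↦8, 5↦10, 6↦5, 7↦3, 8↦3, 9↦4, 10↦5]  zeros at y ∈ {3}
  x = 4: [0↦6, 1↦0, 2↦0, 3↦5, 4↦3, 5↦4, 6↦7, 7↦0, 8↦4, 9↦7, 10↦8]  zeros at y ∈ {1, 2, 7}
  x = 5: [0↦9, 1↦1, 2↦8, 3↦7, 4↦8, 5↦10, 6↦1, 7↦2, 8↦1, 9↦8, 10↦0]  zeros at y ∈ {10}
  x = 6: [0↦8, 1↦0, 2↦5, 3↦0, 4↦6, 5↦0, 6↦3, 7↦3, 8↦10, 9↦1, 10↦8]  zeros at y ∈ {1, 3, 5}
  x = 7: [0↦8, 1↦2, 2↦7, 3↦0, 4↦2, 5↦1, 6↦7, 7↦8, 8↦3, 9↦2, 10↦4]  zeros at y ∈ {3}
  x = 8: [0↦3, 1↦1, 2↦8, 3↦1, 4↦1, 5↦7, 6↦7, 7↦0, 8↦7, 9↦5, 10↦4]  zeros at y ∈ {7}
  x = 9: [0↦9, 1↦2, 2↦2, 3↦8, 4↦8, 5↦1, 6↦8, 7↦6, 8↦5, 9↦4, 10↦2]  zeros at y ∈ ∅
  x = 10: [0↦9, 1↦10, 2↦5, 3↦4, 4↦6, 5↦10, 6↦4, 7↦9, 8↦2, 9↦4, 10↦3]  zeros at y ∈ ∅
Collecting zeros: affine points = {(0, 2), (0, 4), (0, 6), (1, 0), (3, 3), (4, 1), (4, 2), (4, 7), (5, 10), (6, 1), (6, 3), (6, 5), (7, 3), (8, 7)}.
Total count |C(F_11)_aff| = 14.


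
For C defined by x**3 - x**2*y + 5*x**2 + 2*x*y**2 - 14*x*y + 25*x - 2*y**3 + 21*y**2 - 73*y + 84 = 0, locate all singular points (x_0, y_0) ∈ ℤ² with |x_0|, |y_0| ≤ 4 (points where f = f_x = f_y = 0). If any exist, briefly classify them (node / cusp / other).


Singular points: {(-1, 3)}; classification: node.

Compute partial derivatives:
  f_x = 3*x**2 - 2*x*y + 10*x + 2*y**2 - 14*y + 25.
  f_y = -x**2 + 4*x*y - 14*x - 6*y**2 + 42*y - 73.
Scan x_0 ∈ {−4, ..., 4}. For each x_0, f_y(x_0, y) is a polynomial in y; find its integer roots y ∈ {−4, ..., 4}, then test f_x and f at those candidates.
  x = -4: f_y(-4, y) = -6*y**2 + 26*y - 33; no integer root y with |y| ≤ 4.
  x = -3: f_y(-3, y) = -6*y**2 + 30*y - 40; no integer root y with |y| ≤ 4.
  x = -2: f_y(-2, y) = -6*y**2 + 34*y - 49; no integer root y with |y| ≤ 4.
  x = -1: f_y(-1, y) = -6*y**2 + 38*y - 60; vanishes at y ∈ {3}. (-1, 3): f_x = 0, f = 0 — SINGULAR.
  x = 0: f_y(0, y) = -6*y**2 + 42*y - 73; no integer root y with |y| ≤ 4.
  x = 1: f_y(1, y) = -6*y**2 + 46*y - 88; vanishes at y ∈ {4}. (1, 4): f_x = 6 ≠ 0.
  x = 2: f_y(2, y) = -6*y**2 + 50*y - 105; no integer root y with |y| ≤ 4.
  x = 3: f_y(3, y) = -6*y**2 + 54*y - 124; no integer root y with |y| ≤ 4.
  x = 4: f_y(4, y) = -6*y**2 + 58*y - 145; no integer root y with |y| ≤ 4.
Only singular point on the grid: (-1, 3).
Classify: substitute x = -1 + u, y = 3 + v and expand: f = u**3 - u**2*v - u**2 + 2*u*v**2 - 2*v**3 + v**2.
No constant or linear terms (consistent with a singular point). Quadratic part: -u**2 + v**2. Cubic part: u**3 - u**2*v + 2*u*v**2 - 2*v**3.
The quadratic part v**2 - u**2 = (v − u)(v + u) splits into two distinct linear factors, so there are two distinct tangent lines y − 3 = ±(x − -1) — this is a node (ordinary double point).
Classification: node.


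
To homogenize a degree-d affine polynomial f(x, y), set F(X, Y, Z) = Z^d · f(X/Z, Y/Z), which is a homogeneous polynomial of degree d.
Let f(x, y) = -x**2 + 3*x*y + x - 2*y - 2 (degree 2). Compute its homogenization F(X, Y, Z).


F(X, Y, Z) = -X**2 + 3*X*Y + X*Z - 2*Y*Z - 2*Z**2

deg(f) = 2.
Substitute x = X/Z, y = Y/Z into f, then multiply by Z^2.
  monomial -1·x^2·y^0 ↦ -1·X^2·Y^0·Z^0.
  monomial 3·x^1·y^1 ↦ 3·X^1·Y^1·Z^0.
  monomial 1·x^1·y^0 ↦ 1·X^1·Y^0·Z^1.
  monomial -2·x^0·y^1 ↦ -2·X^0·Y^1·Z^1.
  monomial -2·x^0·y^0 ↦ -2·X^0·Y^0·Z^2.
Collecting: F(X, Y, Z) = -X**2 + 3*X*Y + X*Z - 2*Y*Z - 2*Z**2.


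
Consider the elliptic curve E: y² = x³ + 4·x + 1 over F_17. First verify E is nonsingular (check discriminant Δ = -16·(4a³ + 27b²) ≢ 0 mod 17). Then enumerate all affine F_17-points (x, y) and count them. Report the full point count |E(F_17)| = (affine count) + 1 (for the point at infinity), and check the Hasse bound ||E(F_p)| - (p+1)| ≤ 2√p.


Affine points = {(0, 1), (0, 16), (2, 0), (4, 8), (4, 9), (7, 7), (7, 10), (8, 1), (8, 16), (9, 1), (9, 16), (10, 2), (10, 15), (11, 4), (11, 13), (12, 3), (12, 14), (14, 8), (14, 9), (15, 6), (15, 11), (16, 8), (16, 9)}; affine count = 23; |E(F_17)| = 24.

Discriminant check: Δ ∝ 4a³ + 27b² = 4·4³ + 27·1² = 4·64 + 27·1 ≡ 11 (mod 17). Nonzero ⇒ E is nonsingular.
For each x ∈ F_17, compute rhs = x³ + 4·x + 1 mod 17, then count y ∈ F_17 with y² ≡ rhs.
  x = 0: rhs = 1, matching y values: 1, 16 (2 points).
  x = 1: rhs = 6, matching y values: none (0 points).
  x = 2: rhs = 0, matching y values: 0 (1 points).
  x = 3: rhs = 6, matching y values: none (0 points).
  x = 4: rhs = 13, matching y values: 8, 9 (2 points).
  x = 5: rhs = 10, matching y values: none (0 points).
  x = 6: rhs = 3, matching y values: none (0 points).
  x = 7: rhs = 15, matching y values: 7, 10 (2 points).
  x = 8: rhs = 1, matching y values: 1, 16 (2 points).
  x = 9: rhs = 1, matching y values: 1, 16 (2 points).
  x = 10: rhs = 4, matching y values: 2, 15 (2 points).
  x = 11: rhs = 16, matching y values: 4, 13 (2 points).
  x = 12: rhs = 9, matching y values: 3, 14 (2 points).
  x = 13: rhs = 6, matching y values: none (0 points).
  x = 14: rhs = 13, matching y values: 8, 9 (2 points).
  x = 15: rhs = 2, matching y values: 6, 11 (2 points).
  x = 16: rhs = 13, matching y values: 8, 9 (2 points).
Total affine count: 23.
Full point count |E(F_17)| = 23 + 1 = 24.
Hasse bound: |24 − (17+1)| = |6| = 6 ≤ 2√17 ≈ 8.2462 ✓.


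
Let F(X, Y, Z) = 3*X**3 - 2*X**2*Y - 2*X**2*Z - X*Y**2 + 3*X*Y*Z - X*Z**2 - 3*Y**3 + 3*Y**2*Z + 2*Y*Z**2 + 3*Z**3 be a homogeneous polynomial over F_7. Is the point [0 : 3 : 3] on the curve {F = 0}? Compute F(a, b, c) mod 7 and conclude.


F(0,3,3) ≡ 2 (mod 7); P is NOT on the curve.

Evaluate F(0, 3, 3) term-by-term (mod 7).
  3*X**3 ↦ 3·0·1·1 = 0
  -2*X**2*Y ↦ -2·0·3·1 = 0
  -2*X**2*Z ↦ -2·0·1·3 = 0
  -X*Y**2 ↦ -1·0·9·1 = 0
  3*X*Y*Z ↦ 3·0·3·3 = 0
  -X*Z**2 ↦ -1·0·1·9 = 0
  -3*Y**3 ↦ -3·1·27·1 = -81
  3*Y**2*Z ↦ 3·1·9·3 = 81
  2*Y*Z**2 ↦ 2·1·3·9 = 54
  3*Z**3 ↦ 3·1·1·27 = 81
Sum: F(0, 3, 3) = (0) + (0) + (0) + (0) + (0) + (0) + (-81) + (81) + (54) + (81) = 135.
Reducing mod 7: 135 ≡ 2 (mod 7).
Since F(a, b, c) ≡ 2 ≠ 0 (mod 7), P does NOT lie on the curve.


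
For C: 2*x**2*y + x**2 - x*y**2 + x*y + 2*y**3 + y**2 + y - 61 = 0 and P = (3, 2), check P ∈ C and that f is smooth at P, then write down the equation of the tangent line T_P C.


Tangent line at P: 28*x + 38*y - 160 = 0.

Step 1: f(3, 2) = 0, so P lies on C.
Step 2: partial derivatives
  f_x(x, y) = 4*x*y + 2*x - y**2 + y, f_y(x, y) = 2*x**2 - 2*x*y + x + 6*y**2 + 2*y + 1.
  f_x(P) = 28, f_y(P) = 38 (gradient nonzero, so P is smooth).
Step 3: tangent line at P: 28·(x − 3) + 38·(y − 2) = 0.
Expanding: 28*x + 38*y - 160 = 0.


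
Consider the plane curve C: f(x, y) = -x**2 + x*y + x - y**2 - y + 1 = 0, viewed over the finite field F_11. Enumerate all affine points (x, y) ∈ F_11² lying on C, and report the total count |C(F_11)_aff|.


Affine F_11-points: {(0, 3), (0, 7), (1, 1), (1, 10), (4, 0), (4, 3), (7, 2), (7, 4), (8, 0), (8, 7), (9, 4), (10, 10)}; count = 12.

For each of the 121 pairs (x, y) ∈ F_11², evaluate f(x, y) mod 11. Record the zeros.
  x = 0: [0↦1, 1↦10, 2↦6, 3↦0, 4↦3, 5↦4, 6↦3, 7↦0, 8↦6, 9↦10, 10↦1]  zeros at y ∈ {3, 7}
  x = 1: [0↦1, 1↦0, 2↦8, 3↦3, 4↦7, 5↦9, 6↦9, 7↦7, 8↦3, 9↦8, 10↦0]  zeros at y ∈ {1, 10}
  x = 2: [0↦10, 1↦10, 2↦8, 3↦4, 4↦9, 5↦1, 6↦2, 7↦1, 8↦9, 9↦4, 10↦8]  zeros at y ∈ ∅
  x = 3: [0↦6, 1↦7, 2↦6, 3↦3, 4↦9, 5↦2, 6↦4, 7↦4, 8↦2, 9↦9, 10↦3]  zeros at y ∈ ∅
  x = 4: [0↦0, 1↦2, 2↦2, 3↦0, 4↦7, 5↦1, 6↦4, 7↦5, 8↦4, 9↦1, 10↦7]  zeros at y ∈ {0, 3}
  x = 5: [0↦3, 1↦6, 2↦7, 3↦6, 4↦3, 5↦9, 6↦2, 7↦4, 8↦4, 9↦2, 10↦9]  zeros at y ∈ ∅
  x = 6: [0↦4, 1↦8, 2↦10, 3↦10, 4↦8, 5↦4, 6↦9, 7↦1, 8↦2, 9↦1, 10↦9]  zeros at y ∈ ∅
  x = 7: [0↦3, 1↦8, 2↦0, 3↦1, 4↦0, 5↦8, 6↦3, 7↦7, 8↦9, 9↦9, 10↦7]  zeros at y ∈ {2, 4}
  x = 8: [0↦0, 1↦6, 2↦10, 3↦1, 4↦1, 5↦10, 6↦6, 7↦0, 8↦3, 9↦4, 10↦3]  zeros at y ∈ {0, 7}
  x = 9: [0↦6, 1↦2, 2↦7, 3↦10, 4↦0, 5↦10, 6↦7, 7↦2, 8↦6, 9↦8, 10↦8]  zeros at y ∈ {4}
  x = 10: [0↦10, 1↦7, 2↦2, 3↦6, 4↦8, 5↦8, 6↦6, 7↦2, 8↦7, 9↦10, 10↦0]  zeros at y ∈ {10}
Collecting zeros: affine points = {(0, 3), (0, 7), (1, 1), (1, 10), (4, 0), (4, 3), (7, 2), (7, 4), (8, 0), (8, 7), (9, 4), (10, 10)}.
Total count |C(F_11)_aff| = 12.


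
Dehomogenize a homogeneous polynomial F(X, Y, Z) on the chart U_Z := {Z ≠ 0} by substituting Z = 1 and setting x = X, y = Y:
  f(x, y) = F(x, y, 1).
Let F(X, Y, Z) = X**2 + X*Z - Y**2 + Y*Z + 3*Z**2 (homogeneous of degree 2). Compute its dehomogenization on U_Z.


f(x, y) = x**2 + x - y**2 + y + 3

On U_Z we set Z = 1. Each monomial c·X^i·Y^j·Z^k in F becomes c·x^i·y^j·1^k = c·x^i·y^j.
Substituting Z = 1: F(X, Y, 1) = x**2 + x - y**2 + y + 3.
Note: deg(f) ≤ deg(F) = 2; strict inequality happens when F is divisible by Z (lost terms).


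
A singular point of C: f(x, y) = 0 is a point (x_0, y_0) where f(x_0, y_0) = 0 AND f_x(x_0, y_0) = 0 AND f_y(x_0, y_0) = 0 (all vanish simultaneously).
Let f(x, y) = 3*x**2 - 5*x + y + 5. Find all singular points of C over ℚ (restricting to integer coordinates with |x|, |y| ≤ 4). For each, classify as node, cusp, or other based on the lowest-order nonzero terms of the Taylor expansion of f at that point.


No singular points in the scanned grid; C is smooth there.

Compute partial derivatives:
  f_x = 6*x - 5.
  f_y = 1.
f_y = 1 is a nonzero constant, so f_y never vanishes: no point (x, y) can satisfy f = f_x = f_y = 0. In particular no (x, y) ∈ {−4, ..., 4}² is singular; the curve is smooth.


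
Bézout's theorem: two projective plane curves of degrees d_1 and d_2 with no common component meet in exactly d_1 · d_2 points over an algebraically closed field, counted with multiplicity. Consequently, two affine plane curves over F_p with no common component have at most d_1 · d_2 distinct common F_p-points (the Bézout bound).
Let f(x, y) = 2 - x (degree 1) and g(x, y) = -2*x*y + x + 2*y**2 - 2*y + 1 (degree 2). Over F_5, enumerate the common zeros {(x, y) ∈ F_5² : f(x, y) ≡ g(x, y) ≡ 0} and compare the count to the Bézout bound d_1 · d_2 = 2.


Common zeros: ∅; count = 0; Bézout bound = 2.

deg(f) = 1, deg(g) = 2, so Bézout bound = 2.
Scan x ∈ F_5. For each x, list the y ∈ F_5 with f(x, y) ≡ 0 and those with g(x, y) ≡ 0 (mod 5); the common zeros in that column are the intersection.
  x = 0: f ≡ 0 at y ∈ ∅; g ≡ 0 at y ∈ {2, 4}; common: ∅.
  x = 1: f ≡ 0 at y ∈ ∅; g ≡ 0 at y ∈ {1}; common: ∅.
  x = 2: f ≡ 0 at y ∈ {0, 1, 2, 3, 4}; g ≡ 0 at y ∈ ∅; common: ∅.
  x = 3: f ≡ 0 at y ∈ ∅; g ≡ 0 at y ∈ ∅; common: ∅.
  x = 4: f ≡ 0 at y ∈ ∅; g ≡ 0 at y ∈ {0}; common: ∅.
Collecting: common zeros = ∅, so the count is 0.
Comparison with the Bézout bound: 0 ≤ 2 = deg(f)·deg(g), as expected for curves with no common component (the affine F_5-count falls short of the bound because intersections may lie at infinity, over extension fields, or carry multiplicity).


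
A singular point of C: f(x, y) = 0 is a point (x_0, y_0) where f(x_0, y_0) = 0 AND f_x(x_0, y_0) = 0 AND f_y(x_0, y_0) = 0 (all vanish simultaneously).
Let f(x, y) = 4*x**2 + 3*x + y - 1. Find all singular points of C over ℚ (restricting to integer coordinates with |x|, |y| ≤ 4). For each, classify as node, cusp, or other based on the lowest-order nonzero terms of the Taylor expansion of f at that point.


No singular points in the scanned grid; C is smooth there.

Compute partial derivatives:
  f_x = 8*x + 3.
  f_y = 1.
f_y = 1 is a nonzero constant, so f_y never vanishes: no point (x, y) can satisfy f = f_x = f_y = 0. In particular no (x, y) ∈ {−4, ..., 4}² is singular; the curve is smooth.


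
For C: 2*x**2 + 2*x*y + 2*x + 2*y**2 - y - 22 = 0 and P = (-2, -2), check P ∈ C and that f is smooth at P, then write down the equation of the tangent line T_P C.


Tangent line at P: -10*x - 13*y - 46 = 0.

Step 1: f(-2, -2) = 0, so P lies on C.
Step 2: partial derivatives
  f_x(x, y) = 4*x + 2*y + 2, f_y(x, y) = 2*x + 4*y - 1.
  f_x(P) = -10, f_y(P) = -13 (gradient nonzero, so P is smooth).
Step 3: tangent line at P: -10·(x − -2) + -13·(y − -2) = 0.
Expanding: -10*x - 13*y - 46 = 0.


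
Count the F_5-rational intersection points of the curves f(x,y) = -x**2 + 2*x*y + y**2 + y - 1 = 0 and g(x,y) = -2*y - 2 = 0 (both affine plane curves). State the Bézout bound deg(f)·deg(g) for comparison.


Common zeros: {(4, 4)}; count = 1; Bézout bound = 2.

deg(f) = 2, deg(g) = 1, so Bézout bound = 2.
Scan x ∈ F_5. For each x, list the y ∈ F_5 with f(x, y) ≡ 0 and those with g(x, y) ≡ 0 (mod 5); the common zeros in that column are the intersection.
  x = 0: f ≡ 0 at y ∈ {2}; g ≡ 0 at y ∈ {4}; common: ∅.
  x = 1: f ≡ 0 at y ∈ ∅; g ≡ 0 at y ∈ {4}; common: ∅.
  x = 2: f ≡ 0 at y ∈ {0}; g ≡ 0 at y ∈ {4}; common: ∅.
  x = 3: f ≡ 0 at y ∈ {0, 3}; g ≡ 0 at y ∈ {4}; common: ∅.
  x = 4: f ≡ 0 at y ∈ {2, 4}; g ≡ 0 at y ∈ {4}; common: {4}.
Collecting: common zeros = {(4, 4)}, so the count is 1.
Comparison with the Bézout bound: 1 ≤ 2 = deg(f)·deg(g), as expected for curves with no common component (the affine F_5-count falls short of the bound because intersections may lie at infinity, over extension fields, or carry multiplicity).


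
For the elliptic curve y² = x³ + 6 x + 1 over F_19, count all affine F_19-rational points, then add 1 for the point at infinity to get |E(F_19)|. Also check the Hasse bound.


Affine points = {(0, 1), (0, 18), (5, 2), (5, 17), (6, 5), (6, 14), (7, 5), (7, 14), (9, 9), (9, 10), (10, 4), (10, 15), (11, 7), (11, 12), (14, 6), (14, 13), (17, 0)}; affine count = 17; |E(F_19)| = 18.

Discriminant check: Δ ∝ 4a³ + 27b² = 4·6³ + 27·1² = 4·216 + 27·1 ≡ 17 (mod 19). Nonzero ⇒ E is nonsingular.
For each x ∈ F_19, compute rhs = x³ + 6·x + 1 mod 19, then count y ∈ F_19 with y² ≡ rhs.
  x = 0: rhs = 1, matching y values: 1, 18 (2 points).
  x = 1: rhs = 8, matching y values: none (0 points).
  x = 2: rhs = 2, matching y values: none (0 points).
  x = 3: rhs = 8, matching y values: none (0 points).
  x = 4: rhs = 13, matching y values: none (0 points).
  x = 5: rhs = 4, matching y values: 2, 17 (2 points).
  x = 6: rhs = 6, matching y values: 5, 14 (2 points).
  x = 7: rhs = 6, matching y values: 5, 14 (2 points).
  x = 8: rhs = 10, matching y values: none (0 points).
  x = 9: rhs = 5, matching y values: 9, 10 (2 points).
  x = 10: rhs = 16, matching y values: 4, 15 (2 points).
  x = 11: rhs = 11, matching y values: 7, 12 (2 points).
  x = 12: rhs = 15, matching y values: none (0 points).
  x = 13: rhs = 15, matching y values: none (0 points).
  x = 14: rhs = 17, matching y values: 6, 13 (2 points).
  x = 15: rhs = 8, matching y values: none (0 points).
  x = 16: rhs = 13, matching y values: none (0 points).
  x = 17: rhs = 0, matching y values: 0 (1 points).
  x = 18: rhs = 13, matching y values: none (0 points).
Total affine count: 17.
Full point count |E(F_19)| = 17 + 1 = 18.
Hasse bound: |18 − (19+1)| = |-2| = 2 ≤ 2√19 ≈ 8.7178 ✓.
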